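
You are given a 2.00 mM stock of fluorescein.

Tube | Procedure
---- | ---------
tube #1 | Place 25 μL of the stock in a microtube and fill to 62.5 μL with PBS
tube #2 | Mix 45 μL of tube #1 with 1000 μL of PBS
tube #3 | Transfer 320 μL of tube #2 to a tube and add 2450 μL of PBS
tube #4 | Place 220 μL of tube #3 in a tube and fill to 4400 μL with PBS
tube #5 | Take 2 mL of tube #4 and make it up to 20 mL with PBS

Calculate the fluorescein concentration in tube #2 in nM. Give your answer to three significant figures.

Step 1: 25 μL brought to 62.5 μL → factor 62.5/25 = 2.5
Step 2: 45 μL + 1000 μL = 1045 μL total → factor 1045/45 = 23.222
Dilution factor through tube #2 = 2.5 × 23.222 = 58.056
[tube #2] = 2.00 mM / 58.056 = 0.03445 mM = 3.44 × 10^4 nM

3.44 × 10^4 nM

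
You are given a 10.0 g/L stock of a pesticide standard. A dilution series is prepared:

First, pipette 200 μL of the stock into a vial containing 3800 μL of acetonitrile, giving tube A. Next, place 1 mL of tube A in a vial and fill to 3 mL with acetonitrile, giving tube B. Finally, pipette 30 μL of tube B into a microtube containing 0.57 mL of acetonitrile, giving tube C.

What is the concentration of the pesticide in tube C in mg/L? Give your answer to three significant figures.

Step 1: 200 μL + 3800 μL = 4000 μL total → factor 4000/200 = 20
Step 2: 1 mL brought to 3 mL → factor 3/1 = 3
Step 3: 30 μL + 0.57 mL = 600 μL total → factor 600/30 = 20
Overall dilution factor = 20 × 3 × 20 = 1200
Final = 10.0 g/L / 1200 = 0.008333 g/L = 8.33 mg/L

8.33 mg/L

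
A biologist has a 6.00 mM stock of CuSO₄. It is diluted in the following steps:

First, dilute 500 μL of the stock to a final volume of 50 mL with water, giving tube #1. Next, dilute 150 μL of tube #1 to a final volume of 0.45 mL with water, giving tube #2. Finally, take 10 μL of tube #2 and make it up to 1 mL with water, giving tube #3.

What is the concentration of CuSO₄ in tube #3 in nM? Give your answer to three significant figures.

200 nM

Step 1: 500 μL brought to 50 mL → factor 50000/500 = 100
Step 2: 150 μL brought to 0.45 mL → factor 450/150 = 3
Step 3: 10 μL brought to 1 mL → factor 1000/10 = 100
Overall dilution factor = 100 × 3 × 100 = 30000
Final = 6.00 mM / 30000 = 0.0002000 mM = 200 nM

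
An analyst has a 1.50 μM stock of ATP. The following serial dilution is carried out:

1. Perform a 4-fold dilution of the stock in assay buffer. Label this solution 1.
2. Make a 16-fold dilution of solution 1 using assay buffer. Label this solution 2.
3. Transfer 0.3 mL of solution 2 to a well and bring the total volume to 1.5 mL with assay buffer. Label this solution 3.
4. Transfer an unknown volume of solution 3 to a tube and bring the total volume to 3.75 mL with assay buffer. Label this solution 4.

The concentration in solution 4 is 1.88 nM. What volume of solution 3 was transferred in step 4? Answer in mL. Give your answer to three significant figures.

1.50 mL

Step 1: 4-fold → factor 4
Step 2: 16-fold → factor 16
Step 3: 0.3 mL brought to 1.5 mL → factor 1.5/0.3 = 5
Step 4: v brought to 3.75 mL → factor = 3.75 mL/v
Product of known-step factors = 320
Overall factor = 1.50 μM / (1.88 nM) = 797.87
Step-4 factor = 797.87 / 320 = 2.4934
v = 3.75 mL / 2.4934 = 1.50 mL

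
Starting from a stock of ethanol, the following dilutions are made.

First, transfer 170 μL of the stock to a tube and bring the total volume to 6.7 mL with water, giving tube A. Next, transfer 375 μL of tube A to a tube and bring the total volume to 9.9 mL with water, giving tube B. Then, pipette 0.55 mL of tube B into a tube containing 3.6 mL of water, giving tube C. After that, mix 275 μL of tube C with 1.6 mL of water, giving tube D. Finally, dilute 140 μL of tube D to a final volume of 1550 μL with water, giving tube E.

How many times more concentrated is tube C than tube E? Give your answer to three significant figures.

Step 1: 170 μL brought to 6.7 mL → factor 6700/170 = 39.412
Step 2: 375 μL brought to 9.9 mL → factor 9900/375 = 26.4
Step 3: 0.55 mL + 3.6 mL = 4.15 mL total → factor 4.15/0.55 = 7.5455
Step 4: 275 μL + 1.6 mL = 1875 μL total → factor 1875/275 = 6.8182
Step 5: 140 μL brought to 1550 μL → factor 1550/140 = 11.071
Dilution factor to tube C = 7850.8; to tube E = 5.9264 × 10^5
[tube C]/[tube E] = (factor to tube E)/(factor to tube C) = 5.9264 × 10^5/7850.8 = 75.5

75.5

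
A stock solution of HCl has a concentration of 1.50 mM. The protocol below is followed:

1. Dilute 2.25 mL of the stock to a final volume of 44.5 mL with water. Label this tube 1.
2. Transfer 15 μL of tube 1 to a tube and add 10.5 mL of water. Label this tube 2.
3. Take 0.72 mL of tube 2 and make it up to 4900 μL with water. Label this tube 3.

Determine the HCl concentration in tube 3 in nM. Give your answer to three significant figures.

Step 1: 2.25 mL brought to 44.5 mL → factor 44.5/2.25 = 19.778
Step 2: 15 μL + 10.5 mL = 10515 μL total → factor 10515/15 = 701
Step 3: 0.72 mL brought to 4900 μL → factor 4.9/0.72 = 6.8056
Overall dilution factor = 19.778 × 701 × 6.8056 = 94354
Final = 1.50 mM / 94354 = 1.590 × 10^-5 mM = 15.9 nM

15.9 nM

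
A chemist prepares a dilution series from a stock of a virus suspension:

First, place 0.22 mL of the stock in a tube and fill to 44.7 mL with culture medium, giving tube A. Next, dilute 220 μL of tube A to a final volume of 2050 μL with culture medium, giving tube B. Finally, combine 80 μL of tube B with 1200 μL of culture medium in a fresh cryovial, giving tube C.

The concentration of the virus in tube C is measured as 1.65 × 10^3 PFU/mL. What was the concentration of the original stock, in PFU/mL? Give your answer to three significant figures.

5.00 × 10^7 PFU/mL

Step 1: 0.22 mL brought to 44.7 mL → factor 44.7/0.22 = 203.18
Step 2: 220 μL brought to 2050 μL → factor 2050/220 = 9.3182
Step 3: 80 μL + 1200 μL = 1280 μL total → factor 1280/80 = 16
Overall dilution factor = 203.18 × 9.3182 × 16 = 30293
Stock = 1.65 × 10^3 PFU/mL × 30293 = 5.00 × 10^7 PFU/mL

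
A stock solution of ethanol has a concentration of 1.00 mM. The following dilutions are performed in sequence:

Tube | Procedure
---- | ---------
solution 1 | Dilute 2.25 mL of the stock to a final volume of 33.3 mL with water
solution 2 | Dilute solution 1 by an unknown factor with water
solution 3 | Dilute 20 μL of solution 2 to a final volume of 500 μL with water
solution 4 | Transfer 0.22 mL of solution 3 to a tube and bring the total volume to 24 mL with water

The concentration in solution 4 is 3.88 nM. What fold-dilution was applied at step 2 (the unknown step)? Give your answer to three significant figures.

6.39-fold

Step 1: 2.25 mL brought to 33.3 mL → factor 33.3/2.25 = 14.8
Step 2: unknown factor x
Step 3: 20 μL brought to 500 μL → factor 500/20 = 25
Step 4: 0.22 mL brought to 24 mL → factor 24/0.22 = 109.09
Product of known-step factors = 40364
Overall factor = 1.00 mM / (3.88 nM) = 2.5773 × 10^5
x = 2.5773 × 10^5 / 40364 = 6.39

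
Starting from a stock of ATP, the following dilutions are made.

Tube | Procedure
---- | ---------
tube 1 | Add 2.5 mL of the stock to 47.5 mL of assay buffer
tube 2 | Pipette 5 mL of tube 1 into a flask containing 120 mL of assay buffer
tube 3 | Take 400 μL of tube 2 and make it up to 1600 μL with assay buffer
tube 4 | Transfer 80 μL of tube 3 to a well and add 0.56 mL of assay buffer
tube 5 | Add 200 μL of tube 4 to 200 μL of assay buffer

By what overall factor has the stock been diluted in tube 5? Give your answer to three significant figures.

Step 1: 2.5 mL + 47.5 mL = 50 mL total → factor 50/2.5 = 20
Step 2: 5 mL + 120 mL = 125 mL total → factor 125/5 = 25
Step 3: 400 μL brought to 1600 μL → factor 1600/400 = 4
Step 4: 80 μL + 0.56 mL = 640 μL total → factor 640/80 = 8
Step 5: 200 μL + 200 μL = 400 μL total → factor 400/200 = 2
Overall dilution factor = 20 × 25 × 4 × 8 × 2 = 32000

3.20 × 10^4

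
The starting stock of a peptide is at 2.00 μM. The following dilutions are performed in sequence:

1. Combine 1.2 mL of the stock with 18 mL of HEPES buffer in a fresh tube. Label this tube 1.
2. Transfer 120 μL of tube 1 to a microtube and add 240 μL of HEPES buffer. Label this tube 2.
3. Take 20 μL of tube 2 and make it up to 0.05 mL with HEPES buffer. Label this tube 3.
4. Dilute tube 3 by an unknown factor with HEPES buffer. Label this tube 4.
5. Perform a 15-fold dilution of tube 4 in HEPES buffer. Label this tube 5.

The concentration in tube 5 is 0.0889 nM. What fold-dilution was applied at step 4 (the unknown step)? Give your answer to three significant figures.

Step 1: 1.2 mL + 18 mL = 19.2 mL total → factor 19.2/1.2 = 16
Step 2: 120 μL + 240 μL = 360 μL total → factor 360/120 = 3
Step 3: 20 μL brought to 0.05 mL → factor 50/20 = 2.5
Step 4: unknown factor x
Step 5: 15-fold → factor 15
Product of known-step factors = 1800
Overall factor = 2.00 μM / (0.0889 nM) = 22497
x = 22497 / 1800 = 12.5

12.5-fold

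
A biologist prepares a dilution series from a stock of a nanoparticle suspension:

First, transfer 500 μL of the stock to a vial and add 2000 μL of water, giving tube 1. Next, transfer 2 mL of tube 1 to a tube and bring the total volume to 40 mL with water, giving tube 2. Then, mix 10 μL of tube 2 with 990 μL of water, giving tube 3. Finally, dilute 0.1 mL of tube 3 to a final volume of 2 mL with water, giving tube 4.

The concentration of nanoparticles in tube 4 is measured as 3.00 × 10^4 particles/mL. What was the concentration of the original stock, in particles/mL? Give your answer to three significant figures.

Step 1: 500 μL + 2000 μL = 2500 μL total → factor 2500/500 = 5
Step 2: 2 mL brought to 40 mL → factor 40/2 = 20
Step 3: 10 μL + 990 μL = 1000 μL total → factor 1000/10 = 100
Step 4: 0.1 mL brought to 2 mL → factor 2/0.1 = 20
Overall dilution factor = 5 × 20 × 100 × 20 = 2 × 10^5
Stock = 3.00 × 10^4 particles/mL × 2 × 10^5 = 6.00 × 10^9 particles/mL

6.00 × 10^9 particles/mL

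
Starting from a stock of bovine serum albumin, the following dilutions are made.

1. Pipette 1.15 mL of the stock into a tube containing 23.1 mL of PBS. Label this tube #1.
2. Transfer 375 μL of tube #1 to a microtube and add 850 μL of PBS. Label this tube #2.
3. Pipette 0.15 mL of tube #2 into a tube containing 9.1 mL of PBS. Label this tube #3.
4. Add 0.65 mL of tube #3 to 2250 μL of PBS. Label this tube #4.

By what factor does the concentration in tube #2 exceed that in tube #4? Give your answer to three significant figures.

275

Step 1: 1.15 mL + 23.1 mL = 24.25 mL total → factor 24.25/1.15 = 21.087
Step 2: 375 μL + 850 μL = 1225 μL total → factor 1225/375 = 3.2667
Step 3: 0.15 mL + 9.1 mL = 9.25 mL total → factor 9.25/0.15 = 61.667
Step 4: 0.65 mL + 2250 μL = 2.9 mL total → factor 2.9/0.65 = 4.4615
Dilution factor to tube #2 = 68.884; to tube #4 = 18952
[tube #2]/[tube #4] = (factor to tube #4)/(factor to tube #2) = 18952/68.884 = 275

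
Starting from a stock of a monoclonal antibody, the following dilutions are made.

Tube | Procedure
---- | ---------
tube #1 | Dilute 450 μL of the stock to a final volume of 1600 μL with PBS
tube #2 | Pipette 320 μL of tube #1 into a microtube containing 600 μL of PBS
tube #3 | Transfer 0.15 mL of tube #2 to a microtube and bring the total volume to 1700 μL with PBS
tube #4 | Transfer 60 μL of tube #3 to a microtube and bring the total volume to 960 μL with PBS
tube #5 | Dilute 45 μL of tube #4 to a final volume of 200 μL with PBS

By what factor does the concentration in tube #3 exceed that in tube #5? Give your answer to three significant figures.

71.1

Step 1: 450 μL brought to 1600 μL → factor 1600/450 = 3.5556
Step 2: 320 μL + 600 μL = 920 μL total → factor 920/320 = 2.875
Step 3: 0.15 mL brought to 1700 μL → factor 1.7/0.15 = 11.333
Step 4: 60 μL brought to 960 μL → factor 960/60 = 16
Step 5: 45 μL brought to 200 μL → factor 200/45 = 4.4444
Dilution factor to tube #3 = 115.85; to tube #5 = 8238.4
[tube #3]/[tube #5] = (factor to tube #5)/(factor to tube #3) = 8238.4/115.85 = 71.1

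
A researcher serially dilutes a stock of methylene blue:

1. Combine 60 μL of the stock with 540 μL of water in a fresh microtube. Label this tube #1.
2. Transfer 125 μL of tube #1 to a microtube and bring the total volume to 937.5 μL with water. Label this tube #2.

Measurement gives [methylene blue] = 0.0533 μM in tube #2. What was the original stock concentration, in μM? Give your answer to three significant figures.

4.00 μM

Step 1: 60 μL + 540 μL = 600 μL total → factor 600/60 = 10
Step 2: 125 μL brought to 937.5 μL → factor 937.5/125 = 7.5
Overall dilution factor = 10 × 7.5 = 75
Stock = 0.0533 μM × 75 = 4.00 μM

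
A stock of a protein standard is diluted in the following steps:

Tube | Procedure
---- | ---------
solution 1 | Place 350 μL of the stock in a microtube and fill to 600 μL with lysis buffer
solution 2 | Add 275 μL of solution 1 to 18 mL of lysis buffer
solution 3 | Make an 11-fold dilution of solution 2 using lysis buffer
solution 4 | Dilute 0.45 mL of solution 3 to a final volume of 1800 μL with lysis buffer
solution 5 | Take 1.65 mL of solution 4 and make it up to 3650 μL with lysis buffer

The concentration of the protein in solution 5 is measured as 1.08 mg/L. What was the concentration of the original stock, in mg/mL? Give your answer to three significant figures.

Step 1: 350 μL brought to 600 μL → factor 600/350 = 1.7143
Step 2: 275 μL + 18 mL = 18275 μL total → factor 18275/275 = 66.455
Step 3: 11-fold → factor 11
Step 4: 0.45 mL brought to 1800 μL → factor 1.8/0.45 = 4
Step 5: 1.65 mL brought to 3650 μL → factor 3.65/1.65 = 2.2121
Overall dilution factor = 1.7143 × 66.455 × 11 × 4 × 2.2121 = 11088
Stock = 1.08 mg/L × 11088 = 1.198 × 10^4 mg/L = 12.0 mg/mL

12.0 mg/mL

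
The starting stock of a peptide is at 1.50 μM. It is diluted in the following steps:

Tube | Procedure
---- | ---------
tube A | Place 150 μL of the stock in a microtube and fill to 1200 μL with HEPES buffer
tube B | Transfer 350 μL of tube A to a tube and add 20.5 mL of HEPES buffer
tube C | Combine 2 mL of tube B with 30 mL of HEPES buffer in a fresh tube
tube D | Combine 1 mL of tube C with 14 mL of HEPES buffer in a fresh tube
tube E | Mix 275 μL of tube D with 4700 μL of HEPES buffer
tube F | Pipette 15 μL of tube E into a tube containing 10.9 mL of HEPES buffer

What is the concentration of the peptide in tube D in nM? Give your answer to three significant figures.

Step 1: 150 μL brought to 1200 μL → factor 1200/150 = 8
Step 2: 350 μL + 20.5 mL = 20850 μL total → factor 20850/350 = 59.571
Step 3: 2 mL + 30 mL = 32 mL total → factor 32/2 = 16
Step 4: 1 mL + 14 mL = 15 mL total → factor 15/1 = 15
Dilution factor through tube D = 8 × 59.571 × 16 × 15 = 1.1438 × 10^5
[tube D] = 1.50 μM / 1.1438 × 10^5 = 1.311 × 10^-5 μM = 0.0131 nM

0.0131 nM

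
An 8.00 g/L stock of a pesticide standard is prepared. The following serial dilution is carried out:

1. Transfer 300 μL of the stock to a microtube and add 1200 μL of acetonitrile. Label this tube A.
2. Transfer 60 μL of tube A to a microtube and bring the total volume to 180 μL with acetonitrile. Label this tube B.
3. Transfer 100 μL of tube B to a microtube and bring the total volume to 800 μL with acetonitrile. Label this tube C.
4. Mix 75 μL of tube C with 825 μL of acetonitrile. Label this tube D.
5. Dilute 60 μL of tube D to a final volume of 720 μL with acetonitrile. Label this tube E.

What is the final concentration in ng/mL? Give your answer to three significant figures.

463 ng/mL

Step 1: 300 μL + 1200 μL = 1500 μL total → factor 1500/300 = 5
Step 2: 60 μL brought to 180 μL → factor 180/60 = 3
Step 3: 100 μL brought to 800 μL → factor 800/100 = 8
Step 4: 75 μL + 825 μL = 900 μL total → factor 900/75 = 12
Step 5: 60 μL brought to 720 μL → factor 720/60 = 12
Overall dilution factor = 5 × 3 × 8 × 12 × 12 = 17280
Final = 8.00 g/L / 17280 = 0.0004630 g/L = 463 ng/mL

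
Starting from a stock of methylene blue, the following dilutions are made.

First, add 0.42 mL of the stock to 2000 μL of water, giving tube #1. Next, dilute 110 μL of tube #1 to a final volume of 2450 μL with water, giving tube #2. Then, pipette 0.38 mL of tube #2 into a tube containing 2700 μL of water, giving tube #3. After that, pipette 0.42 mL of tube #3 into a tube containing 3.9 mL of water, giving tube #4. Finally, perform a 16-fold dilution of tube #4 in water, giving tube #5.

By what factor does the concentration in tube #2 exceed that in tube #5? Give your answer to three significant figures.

Step 1: 0.42 mL + 2000 μL = 2.42 mL total → factor 2.42/0.42 = 5.7619
Step 2: 110 μL brought to 2450 μL → factor 2450/110 = 22.273
Step 3: 0.38 mL + 2700 μL = 3.08 mL total → factor 3.08/0.38 = 8.1053
Step 4: 0.42 mL + 3.9 mL = 4.32 mL total → factor 4.32/0.42 = 10.286
Step 5: 16-fold → factor 16
Dilution factor to tube #2 = 128.33; to tube #5 = 1.7118 × 10^5
[tube #2]/[tube #5] = (factor to tube #5)/(factor to tube #2) = 1.7118 × 10^5/128.33 = 1.33 × 10^3

1.33 × 10^3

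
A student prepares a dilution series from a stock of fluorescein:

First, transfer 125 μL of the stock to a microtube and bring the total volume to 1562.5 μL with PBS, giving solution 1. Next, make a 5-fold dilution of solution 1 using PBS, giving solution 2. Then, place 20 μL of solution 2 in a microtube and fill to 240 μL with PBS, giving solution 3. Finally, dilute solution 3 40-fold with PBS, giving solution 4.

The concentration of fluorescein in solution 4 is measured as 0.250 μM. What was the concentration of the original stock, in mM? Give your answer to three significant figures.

7.50 mM

Step 1: 125 μL brought to 1562.5 μL → factor 1562.5/125 = 12.5
Step 2: 5-fold → factor 5
Step 3: 20 μL brought to 240 μL → factor 240/20 = 12
Step 4: 40-fold → factor 40
Overall dilution factor = 12.5 × 5 × 12 × 40 = 30000
Stock = 0.250 μM × 30000 = 7500 μM = 7.50 mM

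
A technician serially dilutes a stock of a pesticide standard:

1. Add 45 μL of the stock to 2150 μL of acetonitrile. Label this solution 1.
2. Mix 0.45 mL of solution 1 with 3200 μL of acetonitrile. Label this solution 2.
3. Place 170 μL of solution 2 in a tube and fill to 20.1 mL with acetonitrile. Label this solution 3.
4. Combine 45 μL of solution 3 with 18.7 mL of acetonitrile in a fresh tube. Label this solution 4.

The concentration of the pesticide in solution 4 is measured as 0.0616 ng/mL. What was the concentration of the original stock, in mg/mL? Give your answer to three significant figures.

Step 1: 45 μL + 2150 μL = 2195 μL total → factor 2195/45 = 48.778
Step 2: 0.45 mL + 3200 μL = 3.65 mL total → factor 3.65/0.45 = 8.1111
Step 3: 170 μL brought to 20.1 mL → factor 20100/170 = 118.24
Step 4: 45 μL + 18.7 mL = 18745 μL total → factor 18745/45 = 416.56
Overall dilution factor = 48.778 × 8.1111 × 118.24 × 416.56 = 1.9486 × 10^7
Stock = 0.0616 ng/mL × 1.9486 × 10^7 = 1.200 × 10^6 ng/mL = 1.20 mg/mL

1.20 mg/mL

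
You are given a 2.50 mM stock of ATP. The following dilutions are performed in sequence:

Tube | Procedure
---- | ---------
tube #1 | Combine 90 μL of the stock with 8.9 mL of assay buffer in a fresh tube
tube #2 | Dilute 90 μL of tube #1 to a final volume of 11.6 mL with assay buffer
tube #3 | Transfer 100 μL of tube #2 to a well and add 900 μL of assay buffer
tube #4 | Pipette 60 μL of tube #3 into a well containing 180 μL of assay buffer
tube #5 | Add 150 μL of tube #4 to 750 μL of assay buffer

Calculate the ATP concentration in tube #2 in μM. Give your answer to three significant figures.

Step 1: 90 μL + 8.9 mL = 8990 μL total → factor 8990/90 = 99.889
Step 2: 90 μL brought to 11.6 mL → factor 11600/90 = 128.89
Dilution factor through tube #2 = 99.889 × 128.89 = 12875
[tube #2] = 2.50 mM / 12875 = 0.0001942 mM = 0.194 μM

0.194 μM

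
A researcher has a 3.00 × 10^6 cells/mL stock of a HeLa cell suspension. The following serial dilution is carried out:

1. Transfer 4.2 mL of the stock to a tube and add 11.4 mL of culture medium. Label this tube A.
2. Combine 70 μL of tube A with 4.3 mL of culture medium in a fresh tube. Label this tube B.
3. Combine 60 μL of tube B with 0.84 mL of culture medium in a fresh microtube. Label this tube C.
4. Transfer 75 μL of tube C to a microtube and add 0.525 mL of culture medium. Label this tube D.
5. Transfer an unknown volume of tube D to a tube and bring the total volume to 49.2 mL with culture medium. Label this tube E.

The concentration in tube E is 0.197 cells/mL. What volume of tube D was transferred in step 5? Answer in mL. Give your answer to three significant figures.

0.0899 mL

Step 1: 4.2 mL + 11.4 mL = 15.6 mL total → factor 15.6/4.2 = 3.7143
Step 2: 70 μL + 4.3 mL = 4370 μL total → factor 4370/70 = 62.429
Step 3: 60 μL + 0.84 mL = 900 μL total → factor 900/60 = 15
Step 4: 75 μL + 0.525 mL = 600 μL total → factor 600/75 = 8
Step 5: v brought to 49.2 mL → factor = 49.2 mL/v
Product of known-step factors = 27825
Overall factor = 3.00 × 10^6 cells/mL / (0.197 cells/mL) = 1.5228 × 10^7
Step-5 factor = 1.5228 × 10^7 / 27825 = 547.29
v = 49.2 mL / 547.29 = 0.0899 mL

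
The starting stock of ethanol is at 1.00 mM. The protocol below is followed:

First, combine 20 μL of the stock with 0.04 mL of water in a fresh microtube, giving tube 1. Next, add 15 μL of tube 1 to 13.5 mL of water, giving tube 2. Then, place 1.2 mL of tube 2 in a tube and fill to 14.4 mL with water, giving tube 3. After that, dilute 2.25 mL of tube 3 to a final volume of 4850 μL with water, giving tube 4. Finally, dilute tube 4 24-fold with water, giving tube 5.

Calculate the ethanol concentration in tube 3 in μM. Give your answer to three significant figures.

Step 1: 20 μL + 0.04 mL = 60 μL total → factor 60/20 = 3
Step 2: 15 μL + 13.5 mL = 13515 μL total → factor 13515/15 = 901
Step 3: 1.2 mL brought to 14.4 mL → factor 14.4/1.2 = 12
Dilution factor through tube 3 = 3 × 901 × 12 = 32436
[tube 3] = 1.00 mM / 32436 = 3.083 × 10^-5 mM = 0.0308 μM

0.0308 μM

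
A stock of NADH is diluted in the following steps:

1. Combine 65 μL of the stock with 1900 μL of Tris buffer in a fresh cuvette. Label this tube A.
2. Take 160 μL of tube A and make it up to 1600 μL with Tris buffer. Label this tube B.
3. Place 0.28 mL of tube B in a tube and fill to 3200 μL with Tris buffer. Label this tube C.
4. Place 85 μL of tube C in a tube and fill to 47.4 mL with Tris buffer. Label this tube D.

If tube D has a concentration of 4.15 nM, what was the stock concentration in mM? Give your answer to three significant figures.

Step 1: 65 μL + 1900 μL = 1965 μL total → factor 1965/65 = 30.231
Step 2: 160 μL brought to 1600 μL → factor 1600/160 = 10
Step 3: 0.28 mL brought to 3200 μL → factor 3.2/0.28 = 11.429
Step 4: 85 μL brought to 47.4 mL → factor 47400/85 = 557.65
Overall dilution factor = 30.231 × 10 × 11.429 × 557.65 = 1.9266 × 10^6
Stock = 4.15 nM × 1.9266 × 10^6 = 7.996 × 10^6 nM = 8.00 mM

8.00 mM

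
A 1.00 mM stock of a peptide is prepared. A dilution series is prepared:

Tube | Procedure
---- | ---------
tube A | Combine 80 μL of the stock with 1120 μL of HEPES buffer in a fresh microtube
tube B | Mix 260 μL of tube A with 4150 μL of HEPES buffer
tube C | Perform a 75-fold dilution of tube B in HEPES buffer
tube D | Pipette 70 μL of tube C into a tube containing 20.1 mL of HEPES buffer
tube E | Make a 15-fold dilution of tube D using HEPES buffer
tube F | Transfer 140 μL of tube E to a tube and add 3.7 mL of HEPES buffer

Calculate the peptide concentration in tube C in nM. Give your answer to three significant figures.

52.4 nM

Step 1: 80 μL + 1120 μL = 1200 μL total → factor 1200/80 = 15
Step 2: 260 μL + 4150 μL = 4410 μL total → factor 4410/260 = 16.962
Step 3: 75-fold → factor 75
Dilution factor through tube C = 15 × 16.962 × 75 = 19082
[tube C] = 1.00 mM / 19082 = 5.241 × 10^-5 mM = 52.4 nM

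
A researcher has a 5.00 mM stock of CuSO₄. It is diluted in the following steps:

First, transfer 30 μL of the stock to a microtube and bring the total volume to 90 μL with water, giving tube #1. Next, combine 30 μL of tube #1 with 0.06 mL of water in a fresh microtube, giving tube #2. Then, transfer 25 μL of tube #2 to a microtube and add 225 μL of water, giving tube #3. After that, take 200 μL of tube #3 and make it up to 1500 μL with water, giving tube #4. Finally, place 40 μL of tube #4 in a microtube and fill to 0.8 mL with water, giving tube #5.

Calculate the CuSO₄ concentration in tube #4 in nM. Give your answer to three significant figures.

7.41 × 10^3 nM

Step 1: 30 μL brought to 90 μL → factor 90/30 = 3
Step 2: 30 μL + 0.06 mL = 90 μL total → factor 90/30 = 3
Step 3: 25 μL + 225 μL = 250 μL total → factor 250/25 = 10
Step 4: 200 μL brought to 1500 μL → factor 1500/200 = 7.5
Dilution factor through tube #4 = 3 × 3 × 10 × 7.5 = 675
[tube #4] = 5.00 mM / 675 = 0.007407 mM = 7.41 × 10^3 nM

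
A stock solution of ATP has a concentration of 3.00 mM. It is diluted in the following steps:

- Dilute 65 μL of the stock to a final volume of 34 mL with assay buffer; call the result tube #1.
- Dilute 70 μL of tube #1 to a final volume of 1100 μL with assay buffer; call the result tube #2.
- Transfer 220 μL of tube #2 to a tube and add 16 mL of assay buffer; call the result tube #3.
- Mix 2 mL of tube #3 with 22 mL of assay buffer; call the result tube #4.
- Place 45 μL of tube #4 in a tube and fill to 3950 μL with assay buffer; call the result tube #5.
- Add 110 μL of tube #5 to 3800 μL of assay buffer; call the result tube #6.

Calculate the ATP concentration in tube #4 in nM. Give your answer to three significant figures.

Step 1: 65 μL brought to 34 mL → factor 34000/65 = 523.08
Step 2: 70 μL brought to 1100 μL → factor 1100/70 = 15.714
Step 3: 220 μL + 16 mL = 16220 μL total → factor 16220/220 = 73.727
Step 4: 2 mL + 22 mL = 24 mL total → factor 24/2 = 12
Dilution factor through tube #4 = 523.08 × 15.714 × 73.727 × 12 = 7.2723 × 10^6
[tube #4] = 3.00 mM / 7.2723 × 10^6 = 4.125 × 10^-7 mM = 0.413 nM

0.413 nM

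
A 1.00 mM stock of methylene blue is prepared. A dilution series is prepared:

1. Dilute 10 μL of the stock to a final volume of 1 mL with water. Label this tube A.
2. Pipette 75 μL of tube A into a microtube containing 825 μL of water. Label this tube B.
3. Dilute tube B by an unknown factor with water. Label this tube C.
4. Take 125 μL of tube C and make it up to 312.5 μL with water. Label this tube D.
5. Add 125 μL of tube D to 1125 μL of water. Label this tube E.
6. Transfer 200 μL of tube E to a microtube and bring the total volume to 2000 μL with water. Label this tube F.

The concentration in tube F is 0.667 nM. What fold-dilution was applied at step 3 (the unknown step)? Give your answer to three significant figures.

5.00-fold

Step 1: 10 μL brought to 1 mL → factor 1000/10 = 100
Step 2: 75 μL + 825 μL = 900 μL total → factor 900/75 = 12
Step 3: unknown factor x
Step 4: 125 μL brought to 312.5 μL → factor 312.5/125 = 2.5
Step 5: 125 μL + 1125 μL = 1250 μL total → factor 1250/125 = 10
Step 6: 200 μL brought to 2000 μL → factor 2000/200 = 10
Product of known-step factors = 3 × 10^5
Overall factor = 1.00 mM / (0.667 nM) = 1.4993 × 10^6
x = 1.4993 × 10^6 / 3 × 10^5 = 5.00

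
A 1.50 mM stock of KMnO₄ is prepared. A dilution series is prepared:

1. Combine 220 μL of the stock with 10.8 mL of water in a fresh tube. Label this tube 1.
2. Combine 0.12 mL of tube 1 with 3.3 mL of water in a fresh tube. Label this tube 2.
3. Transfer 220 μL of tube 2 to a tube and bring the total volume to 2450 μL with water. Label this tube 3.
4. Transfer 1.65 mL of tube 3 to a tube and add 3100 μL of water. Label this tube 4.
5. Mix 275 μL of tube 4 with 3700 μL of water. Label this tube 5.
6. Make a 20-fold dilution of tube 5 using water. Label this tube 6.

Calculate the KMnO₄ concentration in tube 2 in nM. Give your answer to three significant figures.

1.05 × 10^3 nM

Step 1: 220 μL + 10.8 mL = 11020 μL total → factor 11020/220 = 50.091
Step 2: 0.12 mL + 3.3 mL = 3.42 mL total → factor 3.42/0.12 = 28.5
Dilution factor through tube 2 = 50.091 × 28.5 = 1427.6
[tube 2] = 1.50 mM / 1427.6 = 0.001051 mM = 1.05 × 10^3 nM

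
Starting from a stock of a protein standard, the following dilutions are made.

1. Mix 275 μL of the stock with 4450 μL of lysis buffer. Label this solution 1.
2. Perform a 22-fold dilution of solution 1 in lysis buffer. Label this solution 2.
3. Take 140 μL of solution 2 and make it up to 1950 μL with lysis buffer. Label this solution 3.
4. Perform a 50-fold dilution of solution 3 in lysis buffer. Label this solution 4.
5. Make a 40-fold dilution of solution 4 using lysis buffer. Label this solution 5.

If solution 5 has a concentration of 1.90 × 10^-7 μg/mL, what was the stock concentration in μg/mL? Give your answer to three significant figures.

Step 1: 275 μL + 4450 μL = 4725 μL total → factor 4725/275 = 17.182
Step 2: 22-fold → factor 22
Step 3: 140 μL brought to 1950 μL → factor 1950/140 = 13.929
Step 4: 50-fold → factor 50
Step 5: 40-fold → factor 40
Overall dilution factor = 17.182 × 22 × 13.929 × 50 × 40 = 1.053 × 10^7
Stock = 1.90 × 10^-7 μg/mL × 1.053 × 10^7 = 2.00 μg/mL

2.00 μg/mL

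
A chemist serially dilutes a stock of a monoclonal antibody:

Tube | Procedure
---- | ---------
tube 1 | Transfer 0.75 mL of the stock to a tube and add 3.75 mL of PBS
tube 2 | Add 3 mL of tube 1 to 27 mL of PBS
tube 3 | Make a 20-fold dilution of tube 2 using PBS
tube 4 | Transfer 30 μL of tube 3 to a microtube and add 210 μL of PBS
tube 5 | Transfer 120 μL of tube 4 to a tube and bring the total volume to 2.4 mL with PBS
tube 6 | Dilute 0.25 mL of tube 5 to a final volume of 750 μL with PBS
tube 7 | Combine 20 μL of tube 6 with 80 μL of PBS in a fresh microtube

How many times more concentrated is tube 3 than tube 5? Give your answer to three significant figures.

160

Step 1: 0.75 mL + 3.75 mL = 4.5 mL total → factor 4.5/0.75 = 6
Step 2: 3 mL + 27 mL = 30 mL total → factor 30/3 = 10
Step 3: 20-fold → factor 20
Step 4: 30 μL + 210 μL = 240 μL total → factor 240/30 = 8
Step 5: 120 μL brought to 2.4 mL → factor 2400/120 = 20
Dilution factor to tube 3 = 1200; to tube 5 = 1.92 × 10^5
[tube 3]/[tube 5] = (factor to tube 5)/(factor to tube 3) = 1.92 × 10^5/1200 = 160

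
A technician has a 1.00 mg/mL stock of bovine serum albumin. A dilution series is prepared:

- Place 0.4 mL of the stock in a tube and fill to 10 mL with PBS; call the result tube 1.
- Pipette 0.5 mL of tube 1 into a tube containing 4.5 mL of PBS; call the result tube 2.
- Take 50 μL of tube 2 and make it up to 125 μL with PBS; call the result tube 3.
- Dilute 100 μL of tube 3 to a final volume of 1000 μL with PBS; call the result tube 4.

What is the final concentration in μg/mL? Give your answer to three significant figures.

0.160 μg/mL

Step 1: 0.4 mL brought to 10 mL → factor 10/0.4 = 25
Step 2: 0.5 mL + 4.5 mL = 5 mL total → factor 5/0.5 = 10
Step 3: 50 μL brought to 125 μL → factor 125/50 = 2.5
Step 4: 100 μL brought to 1000 μL → factor 1000/100 = 10
Overall dilution factor = 25 × 10 × 2.5 × 10 = 6250
Final = 1.00 mg/mL / 6250 = 0.0001600 mg/mL = 0.160 μg/mL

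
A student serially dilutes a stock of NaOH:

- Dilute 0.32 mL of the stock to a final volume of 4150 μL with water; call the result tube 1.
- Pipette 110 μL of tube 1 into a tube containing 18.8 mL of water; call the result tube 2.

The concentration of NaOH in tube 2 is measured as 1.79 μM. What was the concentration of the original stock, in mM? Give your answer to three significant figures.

3.99 mM

Step 1: 0.32 mL brought to 4150 μL → factor 4.15/0.32 = 12.969
Step 2: 110 μL + 18.8 mL = 18910 μL total → factor 18910/110 = 171.91
Overall dilution factor = 12.969 × 171.91 = 2229.4
Stock = 1.79 μM × 2229.4 = 3991 μM = 3.99 mM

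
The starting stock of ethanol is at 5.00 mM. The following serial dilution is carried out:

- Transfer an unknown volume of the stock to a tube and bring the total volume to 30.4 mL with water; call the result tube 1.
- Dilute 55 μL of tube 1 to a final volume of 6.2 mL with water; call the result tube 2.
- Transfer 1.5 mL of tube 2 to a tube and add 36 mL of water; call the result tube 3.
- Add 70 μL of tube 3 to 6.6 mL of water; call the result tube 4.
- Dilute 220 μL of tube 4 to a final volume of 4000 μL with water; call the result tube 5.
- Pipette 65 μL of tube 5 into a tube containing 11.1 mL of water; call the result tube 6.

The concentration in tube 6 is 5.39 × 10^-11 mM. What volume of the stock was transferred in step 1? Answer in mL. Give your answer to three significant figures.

Step 1: v brought to 30.4 mL → factor = 30.4 mL/v
Step 2: 55 μL brought to 6.2 mL → factor 6200/55 = 112.73
Step 3: 1.5 mL + 36 mL = 37.5 mL total → factor 37.5/1.5 = 25
Step 4: 70 μL + 6.6 mL = 6670 μL total → factor 6670/70 = 95.286
Step 5: 220 μL brought to 4000 μL → factor 4000/220 = 18.182
Step 6: 65 μL + 11.1 mL = 11165 μL total → factor 11165/65 = 171.77
Product of known-step factors = 8.3865 × 10^8
Overall factor = 5.00 mM / (5.39 × 10^-11 mM) = 9.2764 × 10^10
Step-1 factor = 9.2764 × 10^10 / 8.3865 × 10^8 = 110.61
v = 30.4 mL / 110.61 = 0.275 mL

0.275 mL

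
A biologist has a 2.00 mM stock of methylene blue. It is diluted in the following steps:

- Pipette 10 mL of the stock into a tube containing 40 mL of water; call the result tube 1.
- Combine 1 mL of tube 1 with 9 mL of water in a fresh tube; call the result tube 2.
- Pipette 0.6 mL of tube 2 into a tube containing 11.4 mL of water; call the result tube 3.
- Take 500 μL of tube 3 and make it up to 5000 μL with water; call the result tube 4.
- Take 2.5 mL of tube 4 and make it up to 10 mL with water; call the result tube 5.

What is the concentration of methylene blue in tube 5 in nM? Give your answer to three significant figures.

Step 1: 10 mL + 40 mL = 50 mL total → factor 50/10 = 5
Step 2: 1 mL + 9 mL = 10 mL total → factor 10/1 = 10
Step 3: 0.6 mL + 11.4 mL = 12 mL total → factor 12/0.6 = 20
Step 4: 500 μL brought to 5000 μL → factor 5000/500 = 10
Step 5: 2.5 mL brought to 10 mL → factor 10/2.5 = 4
Overall dilution factor = 5 × 10 × 20 × 10 × 4 = 40000
Final = 2.00 mM / 40000 = 5.000 × 10^-5 mM = 50.0 nM

50.0 nM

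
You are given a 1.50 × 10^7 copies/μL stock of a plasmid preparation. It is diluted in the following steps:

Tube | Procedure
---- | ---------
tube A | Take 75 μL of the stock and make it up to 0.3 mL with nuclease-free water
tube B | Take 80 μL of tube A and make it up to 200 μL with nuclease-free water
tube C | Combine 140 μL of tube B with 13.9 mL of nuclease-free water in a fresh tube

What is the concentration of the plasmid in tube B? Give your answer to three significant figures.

1.50 × 10^6 copies/μL

Step 1: 75 μL brought to 0.3 mL → factor 300/75 = 4
Step 2: 80 μL brought to 200 μL → factor 200/80 = 2.5
Dilution factor through tube B = 4 × 2.5 = 10
[tube B] = 1.50 × 10^7 copies/μL / 10 = 1.50 × 10^6 copies/μL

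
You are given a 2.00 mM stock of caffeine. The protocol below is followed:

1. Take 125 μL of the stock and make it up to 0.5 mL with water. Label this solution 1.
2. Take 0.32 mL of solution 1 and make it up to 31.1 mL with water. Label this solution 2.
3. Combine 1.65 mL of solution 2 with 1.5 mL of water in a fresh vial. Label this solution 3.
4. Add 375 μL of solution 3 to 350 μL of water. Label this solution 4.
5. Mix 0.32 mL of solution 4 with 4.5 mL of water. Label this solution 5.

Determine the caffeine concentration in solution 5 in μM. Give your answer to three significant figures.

Step 1: 125 μL brought to 0.5 mL → factor 500/125 = 4
Step 2: 0.32 mL brought to 31.1 mL → factor 31.1/0.32 = 97.188
Step 3: 1.65 mL + 1.5 mL = 3.15 mL total → factor 3.15/1.65 = 1.9091
Step 4: 375 μL + 350 μL = 725 μL total → factor 725/375 = 1.9333
Step 5: 0.32 mL + 4.5 mL = 4.82 mL total → factor 4.82/0.32 = 15.062
Overall dilution factor = 4 × 97.188 × 1.9091 × 1.9333 × 15.062 = 21612
Final = 2.00 mM / 21612 = 9.254 × 10^-5 mM = 0.0925 μM

0.0925 μM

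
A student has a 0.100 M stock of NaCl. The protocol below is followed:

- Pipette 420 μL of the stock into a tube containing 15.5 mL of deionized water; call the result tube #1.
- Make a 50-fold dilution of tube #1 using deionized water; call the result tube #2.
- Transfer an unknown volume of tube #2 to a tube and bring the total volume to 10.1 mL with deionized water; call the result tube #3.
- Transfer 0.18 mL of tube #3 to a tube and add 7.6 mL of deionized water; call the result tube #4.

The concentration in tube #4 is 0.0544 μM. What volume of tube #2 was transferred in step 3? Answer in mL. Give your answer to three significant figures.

0.450 mL

Step 1: 420 μL + 15.5 mL = 15920 μL total → factor 15920/420 = 37.905
Step 2: 50-fold → factor 50
Step 3: v brought to 10.1 mL → factor = 10.1 mL/v
Step 4: 0.18 mL + 7.6 mL = 7.78 mL total → factor 7.78/0.18 = 43.222
Product of known-step factors = 81916
Overall factor = 0.100 M / (0.0544 μM) = 1.8382 × 10^6
Step-3 factor = 1.8382 × 10^6 / 81916 = 22.44
v = 10.1 mL / 22.44 = 0.450 mL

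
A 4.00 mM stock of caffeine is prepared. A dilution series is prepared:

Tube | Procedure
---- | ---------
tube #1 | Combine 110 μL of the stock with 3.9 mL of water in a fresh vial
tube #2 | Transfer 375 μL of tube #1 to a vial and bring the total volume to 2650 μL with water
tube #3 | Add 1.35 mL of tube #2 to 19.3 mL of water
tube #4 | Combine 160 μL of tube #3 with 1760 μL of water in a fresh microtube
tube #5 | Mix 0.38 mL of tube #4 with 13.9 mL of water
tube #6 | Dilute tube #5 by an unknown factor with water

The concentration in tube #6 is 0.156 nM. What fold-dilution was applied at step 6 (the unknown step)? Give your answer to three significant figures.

14.4-fold

Step 1: 110 μL + 3.9 mL = 4010 μL total → factor 4010/110 = 36.455
Step 2: 375 μL brought to 2650 μL → factor 2650/375 = 7.0667
Step 3: 1.35 mL + 19.3 mL = 20.65 mL total → factor 20.65/1.35 = 15.296
Step 4: 160 μL + 1760 μL = 1920 μL total → factor 1920/160 = 12
Step 5: 0.38 mL + 13.9 mL = 14.28 mL total → factor 14.28/0.38 = 37.579
Step 6: unknown factor x
Product of known-step factors = 1.777 × 10^6
Overall factor = 4.00 mM / (0.156 nM) = 2.5641 × 10^7
x = 2.5641 × 10^7 / 1.777 × 10^6 = 14.4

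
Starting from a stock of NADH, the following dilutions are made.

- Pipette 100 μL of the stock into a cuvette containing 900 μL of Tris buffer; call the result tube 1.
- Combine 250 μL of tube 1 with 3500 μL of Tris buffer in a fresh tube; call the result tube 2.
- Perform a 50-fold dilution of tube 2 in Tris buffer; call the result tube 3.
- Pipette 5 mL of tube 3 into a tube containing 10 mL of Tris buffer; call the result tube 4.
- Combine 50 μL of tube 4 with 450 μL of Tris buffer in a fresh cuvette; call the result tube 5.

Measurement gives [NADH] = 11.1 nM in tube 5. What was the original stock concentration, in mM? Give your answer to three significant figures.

2.50 mM

Step 1: 100 μL + 900 μL = 1000 μL total → factor 1000/100 = 10
Step 2: 250 μL + 3500 μL = 3750 μL total → factor 3750/250 = 15
Step 3: 50-fold → factor 50
Step 4: 5 mL + 10 mL = 15 mL total → factor 15/5 = 3
Step 5: 50 μL + 450 μL = 500 μL total → factor 500/50 = 10
Overall dilution factor = 10 × 15 × 50 × 3 × 10 = 2.25 × 10^5
Stock = 11.1 nM × 2.25 × 10^5 = 2.498 × 10^6 nM = 2.50 mM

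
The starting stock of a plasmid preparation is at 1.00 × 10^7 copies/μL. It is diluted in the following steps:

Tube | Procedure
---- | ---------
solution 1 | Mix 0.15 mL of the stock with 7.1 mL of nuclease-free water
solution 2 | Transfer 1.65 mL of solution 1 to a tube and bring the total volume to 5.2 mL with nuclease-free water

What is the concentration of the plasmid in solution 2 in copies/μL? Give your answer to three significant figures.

Step 1: 0.15 mL + 7.1 mL = 7.25 mL total → factor 7.25/0.15 = 48.333
Step 2: 1.65 mL brought to 5.2 mL → factor 5.2/1.65 = 3.1515
Overall dilution factor = 48.333 × 3.1515 = 152.32
Final = 1.00 × 10^7 copies/μL / 152.32 = 6.56 × 10^4 copies/μL

6.56 × 10^4 copies/μL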